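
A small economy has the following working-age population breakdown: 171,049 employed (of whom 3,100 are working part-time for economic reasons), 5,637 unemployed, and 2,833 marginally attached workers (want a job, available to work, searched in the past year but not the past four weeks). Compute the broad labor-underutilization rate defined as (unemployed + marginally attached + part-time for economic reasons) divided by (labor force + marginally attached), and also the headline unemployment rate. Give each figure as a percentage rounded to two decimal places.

Broad underutilization rate ≈ 6.45%; headline unemployment rate ≈ 3.19%.

Labor force = 171,049 + 5,637 = 176,686.
Numerator = 5,637 + 2,833 + 3,100 = 11,570.
Denominator = 176,686 + 2,833 = 179,519.
Broad rate = 11,570 / 179,519 = 6.45%.
Headline unemployment rate = 5,637 / 176,686 = 3.19%.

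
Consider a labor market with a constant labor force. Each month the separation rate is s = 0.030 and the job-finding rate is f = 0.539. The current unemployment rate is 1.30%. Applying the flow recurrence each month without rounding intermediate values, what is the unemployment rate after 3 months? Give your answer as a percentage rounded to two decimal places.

Unemployment rate after three months ≈ 4.95%.

With a fixed labor force, u_{t+1} = u_t + s·(1−u_t) − f·u_t = u_t·(1−s−f) + s.
Here 1−s−f = 0.431 and s = 0.030.
u_1 = 0.013000 × 0.431 + 0.030 = 0.035603.
u_2 = 0.035603 × 0.431 + 0.030 = 0.045345.
u_3 = 0.045345 × 0.431 + 0.030 = 0.049544.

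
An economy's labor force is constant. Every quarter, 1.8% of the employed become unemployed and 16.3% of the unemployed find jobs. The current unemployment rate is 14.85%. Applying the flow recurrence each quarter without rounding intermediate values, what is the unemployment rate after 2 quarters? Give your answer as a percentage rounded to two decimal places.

With a fixed labor force, u_{t+1} = u_t + s·(1−u_t) − f·u_t = u_t·(1−s−f) + s.
Here 1−s−f = 0.819 and s = 0.018.
u_1 = 0.148500 × 0.819 + 0.018 = 0.139621.
u_2 = 0.139621 × 0.819 + 0.018 = 0.132350.

Unemployment rate after two quarters ≈ 13.24%.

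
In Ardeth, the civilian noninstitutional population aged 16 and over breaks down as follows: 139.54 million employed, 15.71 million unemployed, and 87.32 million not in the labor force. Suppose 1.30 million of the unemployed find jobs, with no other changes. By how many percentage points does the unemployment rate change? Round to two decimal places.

Initially, labor force = 139.54 + 15.71 = 155.25 million, so u = 15.71/155.25 = 10.12%.
After the change, unemployed falls and employed rises by 1.30; labor force unchanged → E = 140.84, U = 14.41, labor force = 155.25 million.
New unemployment rate = 14.41 / 155.25 = 9.28%.
Change = 9.28% − 10.12% = −0.84 percentage points.

The unemployment rate changes by −0.84 percentage points.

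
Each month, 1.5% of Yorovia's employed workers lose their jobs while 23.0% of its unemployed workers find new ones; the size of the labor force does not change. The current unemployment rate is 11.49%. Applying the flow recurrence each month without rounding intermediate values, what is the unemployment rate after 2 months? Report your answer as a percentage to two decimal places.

Unemployment rate after two months ≈ 9.18%.

With a fixed labor force, u_{t+1} = u_t + s·(1−u_t) − f·u_t = u_t·(1−s−f) + s.
Here 1−s−f = 0.755 and s = 0.015.
u_1 = 0.114900 × 0.755 + 0.015 = 0.101750.
u_2 = 0.101750 × 0.755 + 0.015 = 0.091821.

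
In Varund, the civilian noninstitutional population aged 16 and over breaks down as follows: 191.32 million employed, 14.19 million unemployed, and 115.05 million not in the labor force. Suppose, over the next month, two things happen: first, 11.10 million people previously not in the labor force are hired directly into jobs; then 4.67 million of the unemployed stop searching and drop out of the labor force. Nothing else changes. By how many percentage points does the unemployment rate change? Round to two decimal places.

Initially, labor force = 191.32 + 14.19 = 205.51 million, so u = 14.19/205.51 = 6.90%.
After the first change, employed and labor force both rise by 11.10; unemployed unchanged → E = 202.42, U = 14.19, labor force = 216.61 million.
After the second change, unemployed and labor force both fall by 4.67 → E = 202.42, U = 9.52, labor force = 211.94 million.
New unemployment rate = 9.52 / 211.94 = 4.49%.
Change = 4.49% − 6.90% = −2.41 percentage points.

The unemployment rate changes by −2.41 percentage points.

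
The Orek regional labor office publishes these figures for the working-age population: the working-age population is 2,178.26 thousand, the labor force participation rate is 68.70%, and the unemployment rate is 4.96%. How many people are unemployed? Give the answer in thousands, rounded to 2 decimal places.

About 74.22 thousand are unemployed.

Labor force = 0.6870 × 2,178.26 = 1,496.46 thousand.
Unemployed = 0.0496 × 1,496.46 ≈ 74.22 thousand.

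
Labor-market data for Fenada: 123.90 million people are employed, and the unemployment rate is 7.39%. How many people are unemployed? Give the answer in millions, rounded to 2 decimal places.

Let U be the number unemployed. The labor force is E + U, and U/(E+U) = 0.0739.
So U = 0.0739 × 123.90 / (1 − 0.0739) = 9.1562 / 0.9261 ≈ 9.89 million.

About 9.89 million are unemployed.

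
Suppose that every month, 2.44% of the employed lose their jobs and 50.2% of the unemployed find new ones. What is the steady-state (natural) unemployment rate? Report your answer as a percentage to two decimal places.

At steady state the flows balance: s·E = f·U, so U/(E+U) = s/(s+f).
u* = 2.44 / (2.44 + 50.2) = 2.44 / 52.64 = 4.64%.

Steady-state unemployment rate ≈ 4.64%.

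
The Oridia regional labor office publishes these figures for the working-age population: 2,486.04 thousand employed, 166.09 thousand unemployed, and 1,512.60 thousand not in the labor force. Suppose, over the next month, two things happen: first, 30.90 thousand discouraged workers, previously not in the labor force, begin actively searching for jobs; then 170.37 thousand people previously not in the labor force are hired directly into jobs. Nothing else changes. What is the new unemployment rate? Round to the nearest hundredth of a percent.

Initially, labor force = 2,486.04 + 166.09 = 2,652.13 thousand, so u = 166.09/2,652.13 = 6.26%.
After the first change, unemployed and labor force both rise by 30.90 → E = 2,486.04, U = 196.99, labor force = 2,683.03 thousand.
After the second change, employed and labor force both rise by 170.37; unemployed unchanged → E = 2,656.41, U = 196.99, labor force = 2,853.40 thousand.
New unemployment rate = 196.99 / 2,853.40 = 6.90%.

New unemployment rate ≈ 6.90%.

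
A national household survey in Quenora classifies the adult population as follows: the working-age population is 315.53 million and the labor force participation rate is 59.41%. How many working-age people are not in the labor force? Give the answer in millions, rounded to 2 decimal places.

Share not in the labor force = 1 − 0.5941 = 0.4059.
Not in labor force = 0.4059 × 315.53 ≈ 128.07 million.

About 128.07 million are not in the labor force.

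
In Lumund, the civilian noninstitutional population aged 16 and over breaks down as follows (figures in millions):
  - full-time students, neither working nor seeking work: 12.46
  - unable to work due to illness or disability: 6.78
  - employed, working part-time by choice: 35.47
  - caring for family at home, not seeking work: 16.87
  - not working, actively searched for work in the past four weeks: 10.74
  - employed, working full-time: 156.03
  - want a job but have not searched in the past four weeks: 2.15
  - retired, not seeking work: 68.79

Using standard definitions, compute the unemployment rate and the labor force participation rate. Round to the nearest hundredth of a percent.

Unemployment rate ≈ 5.31%; labor force participation rate ≈ 65.39%.

Employed = 35.47 + 156.03 = 191.50 million.
Unemployed = 10.74 million.
Labor force = 191.50 + 10.74 = 202.24 million.
Not in labor force = 12.46 + 6.78 + 16.87 + 2.15 + 68.79 = 107.05 million (those not working and not actively searching are outside the labor force — including those who want a job but have given up searching).
Civilian working-age population = 202.24 + 107.05 = 309.29 million.
Unemployment rate = 10.74 / 202.24 = 5.31%.
Labor force participation rate = 202.24 / 309.29 = 65.39%.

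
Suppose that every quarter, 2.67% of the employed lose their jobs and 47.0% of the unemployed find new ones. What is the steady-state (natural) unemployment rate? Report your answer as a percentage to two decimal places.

At steady state the flows balance: s·E = f·U, so U/(E+U) = s/(s+f).
u* = 2.67 / (2.67 + 47.0) = 2.67 / 49.67 = 5.38%.

Steady-state unemployment rate ≈ 5.38%.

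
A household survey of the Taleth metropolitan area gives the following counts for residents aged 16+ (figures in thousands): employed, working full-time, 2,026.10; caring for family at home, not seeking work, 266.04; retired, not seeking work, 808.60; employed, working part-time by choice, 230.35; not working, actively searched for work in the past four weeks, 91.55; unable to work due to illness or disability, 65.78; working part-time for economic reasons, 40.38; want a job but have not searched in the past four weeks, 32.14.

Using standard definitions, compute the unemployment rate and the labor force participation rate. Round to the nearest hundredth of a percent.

Unemployment rate ≈ 3.83%; labor force participation rate ≈ 67.07%.

Employed = 2,026.10 + 230.35 + 40.38 = 2,296.83 thousand (anyone who worked, including part-time for economic reasons, counts as employed).
Unemployed = 91.55 thousand.
Labor force = 2,296.83 + 91.55 = 2,388.38 thousand.
Not in labor force = 266.04 + 808.60 + 65.78 + 32.14 = 1,172.56 thousand (those not working and not actively searching are outside the labor force — including those who want a job but have given up searching).
Civilian working-age population = 2,388.38 + 1,172.56 = 3,560.94 thousand.
Unemployment rate = 91.55 / 2,388.38 = 3.83%.
Labor force participation rate = 2,388.38 / 3,560.94 = 67.07%.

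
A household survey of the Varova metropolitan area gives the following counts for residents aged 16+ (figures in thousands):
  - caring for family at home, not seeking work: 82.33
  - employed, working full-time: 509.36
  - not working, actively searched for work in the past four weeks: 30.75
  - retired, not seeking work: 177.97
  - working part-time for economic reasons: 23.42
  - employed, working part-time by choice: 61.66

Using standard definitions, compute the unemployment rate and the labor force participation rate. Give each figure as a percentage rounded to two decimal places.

Unemployment rate ≈ 4.92%; labor force participation rate ≈ 70.60%.

Employed = 509.36 + 23.42 + 61.66 = 594.44 thousand (anyone who worked, including part-time for economic reasons, counts as employed).
Unemployed = 30.75 thousand.
Labor force = 594.44 + 30.75 = 625.19 thousand.
Not in labor force = 82.33 + 177.97 = 260.30 thousand (those not working and not actively searching are outside the labor force).
Civilian working-age population = 625.19 + 260.30 = 885.49 thousand.
Unemployment rate = 30.75 / 625.19 = 4.92%.
Labor force participation rate = 625.19 / 885.49 = 70.60%.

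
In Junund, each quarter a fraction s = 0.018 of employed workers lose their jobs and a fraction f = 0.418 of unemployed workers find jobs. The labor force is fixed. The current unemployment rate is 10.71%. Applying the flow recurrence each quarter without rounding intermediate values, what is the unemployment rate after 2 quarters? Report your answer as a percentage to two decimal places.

With a fixed labor force, u_{t+1} = u_t + s·(1−u_t) − f·u_t = u_t·(1−s−f) + s.
Here 1−s−f = 0.564 and s = 0.018.
u_1 = 0.107100 × 0.564 + 0.018 = 0.078404.
u_2 = 0.078404 × 0.564 + 0.018 = 0.062220.

Unemployment rate after two quarters ≈ 6.22%.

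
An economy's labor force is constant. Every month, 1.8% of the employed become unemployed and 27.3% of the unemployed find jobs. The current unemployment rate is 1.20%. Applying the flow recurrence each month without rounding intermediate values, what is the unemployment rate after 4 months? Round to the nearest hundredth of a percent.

Unemployment rate after four months ≈ 4.93%.

With a fixed labor force, u_{t+1} = u_t + s·(1−u_t) − f·u_t = u_t·(1−s−f) + s.
Here 1−s−f = 0.709 and s = 0.018.
u_1 = 0.012000 × 0.709 + 0.018 = 0.026508.
u_2 = 0.026508 × 0.709 + 0.018 = 0.036794.
u_3 = 0.036794 × 0.709 + 0.018 = 0.044087.
u_4 = 0.044087 × 0.709 + 0.018 = 0.049258.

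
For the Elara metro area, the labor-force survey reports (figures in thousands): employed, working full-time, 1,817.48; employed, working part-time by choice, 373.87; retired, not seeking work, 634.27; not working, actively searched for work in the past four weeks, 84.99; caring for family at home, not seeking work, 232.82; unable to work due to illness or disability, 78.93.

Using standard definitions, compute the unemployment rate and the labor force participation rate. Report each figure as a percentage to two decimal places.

Employed = 1,817.48 + 373.87 = 2,191.35 thousand.
Unemployed = 84.99 thousand.
Labor force = 2,191.35 + 84.99 = 2,276.34 thousand.
Not in labor force = 634.27 + 232.82 + 78.93 = 946.02 thousand (those not working and not actively searching are outside the labor force).
Civilian working-age population = 2,276.34 + 946.02 = 3,222.36 thousand.
Unemployment rate = 84.99 / 2,276.34 = 3.73%.
Labor force participation rate = 2,276.34 / 3,222.36 = 70.64%.

Unemployment rate ≈ 3.73%; labor force participation rate ≈ 70.64%.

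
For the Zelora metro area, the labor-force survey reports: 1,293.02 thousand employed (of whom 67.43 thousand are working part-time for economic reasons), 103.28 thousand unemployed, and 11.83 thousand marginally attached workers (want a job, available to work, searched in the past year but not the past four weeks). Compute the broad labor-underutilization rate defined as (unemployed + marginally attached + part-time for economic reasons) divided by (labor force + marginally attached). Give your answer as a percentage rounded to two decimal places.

Broad underutilization rate ≈ 12.96%.

Labor force = 1,293.02 + 103.28 = 1,396.30 thousand.
Numerator = 103.28 + 11.83 + 67.43 = 182.54 thousand.
Denominator = 1,396.30 + 11.83 = 1,408.13 thousand.
Broad rate = 182.54 / 1,408.13 = 12.96%.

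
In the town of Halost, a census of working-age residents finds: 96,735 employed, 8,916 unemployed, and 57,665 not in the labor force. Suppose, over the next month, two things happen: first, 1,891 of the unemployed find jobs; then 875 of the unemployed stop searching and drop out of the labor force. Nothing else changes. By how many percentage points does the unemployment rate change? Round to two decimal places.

Initially, labor force = 96,735 + 8,916 = 105,651, so u = 8,916/105,651 = 8.44%.
After the first change, unemployed falls and employed rises by 1,891; labor force unchanged → E = 98,626, U = 7,025, labor force = 105,651.
After the second change, unemployed and labor force both fall by 875 → E = 98,626, U = 6,150, labor force = 104,776.
New unemployment rate = 6,150 / 104,776 = 5.87%.
Change = 5.87% − 8.44% = −2.57 percentage points.

The unemployment rate changes by −2.57 percentage points.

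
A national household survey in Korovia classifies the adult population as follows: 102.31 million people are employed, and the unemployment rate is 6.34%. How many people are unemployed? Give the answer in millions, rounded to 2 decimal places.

Let U be the number unemployed. The labor force is E + U, and U/(E+U) = 0.0634.
So U = 0.0634 × 102.31 / (1 − 0.0634) = 6.4865 / 0.9366 ≈ 6.93 million.

About 6.93 million are unemployed.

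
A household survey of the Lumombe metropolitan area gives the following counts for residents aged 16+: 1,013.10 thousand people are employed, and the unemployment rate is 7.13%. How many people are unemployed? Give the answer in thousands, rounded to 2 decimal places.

About 77.78 thousand are unemployed.

Let U be the number unemployed. The labor force is E + U, and U/(E+U) = 0.0713.
So U = 0.0713 × 1,013.10 / (1 − 0.0713) = 72.2340 / 0.9287 ≈ 77.78 thousand.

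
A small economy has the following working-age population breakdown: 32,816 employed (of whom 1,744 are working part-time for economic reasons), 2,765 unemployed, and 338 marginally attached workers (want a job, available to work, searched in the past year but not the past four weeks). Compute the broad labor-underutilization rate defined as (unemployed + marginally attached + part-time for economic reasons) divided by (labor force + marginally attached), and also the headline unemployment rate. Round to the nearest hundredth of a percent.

Broad underutilization rate ≈ 13.49%; headline unemployment rate ≈ 7.77%.

Labor force = 32,816 + 2,765 = 35,581.
Numerator = 2,765 + 338 + 1,744 = 4,847.
Denominator = 35,581 + 338 = 35,919.
Broad rate = 4,847 / 35,919 = 13.49%.
Headline unemployment rate = 2,765 / 35,581 = 7.77%.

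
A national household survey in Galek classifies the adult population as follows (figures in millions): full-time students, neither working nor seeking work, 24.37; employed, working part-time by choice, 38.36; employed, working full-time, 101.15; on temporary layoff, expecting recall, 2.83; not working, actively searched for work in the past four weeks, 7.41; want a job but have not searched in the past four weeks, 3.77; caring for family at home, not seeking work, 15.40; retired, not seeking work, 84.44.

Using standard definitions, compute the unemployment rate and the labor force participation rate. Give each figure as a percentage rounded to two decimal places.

Employed = 38.36 + 101.15 = 139.51 million.
Unemployed = 2.83 + 7.41 = 10.24 million (jobless and actively searching, or on temporary layoff).
Labor force = 139.51 + 10.24 = 149.75 million.
Not in labor force = 24.37 + 3.77 + 15.40 + 84.44 = 127.98 million (those not working and not actively searching are outside the labor force — including those who want a job but have given up searching).
Civilian working-age population = 149.75 + 127.98 = 277.73 million.
Unemployment rate = 10.24 / 149.75 = 6.84%.
Labor force participation rate = 149.75 / 277.73 = 53.92%.

Unemployment rate ≈ 6.84%; labor force participation rate ≈ 53.92%.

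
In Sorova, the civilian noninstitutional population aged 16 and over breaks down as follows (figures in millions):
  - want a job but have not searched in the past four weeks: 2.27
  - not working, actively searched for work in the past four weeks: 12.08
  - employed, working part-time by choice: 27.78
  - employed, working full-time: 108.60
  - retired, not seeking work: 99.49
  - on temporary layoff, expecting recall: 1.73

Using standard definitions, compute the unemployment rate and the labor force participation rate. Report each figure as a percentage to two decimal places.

Employed = 27.78 + 108.60 = 136.38 million.
Unemployed = 12.08 + 1.73 = 13.81 million (jobless and actively searching, or on temporary layoff).
Labor force = 136.38 + 13.81 = 150.19 million.
Not in labor force = 2.27 + 99.49 = 101.76 million (those not working and not actively searching are outside the labor force — including those who want a job but have given up searching).
Civilian working-age population = 150.19 + 101.76 = 251.95 million.
Unemployment rate = 13.81 / 150.19 = 9.20%.
Labor force participation rate = 150.19 / 251.95 = 59.61%.

Unemployment rate ≈ 9.20%; labor force participation rate ≈ 59.61%.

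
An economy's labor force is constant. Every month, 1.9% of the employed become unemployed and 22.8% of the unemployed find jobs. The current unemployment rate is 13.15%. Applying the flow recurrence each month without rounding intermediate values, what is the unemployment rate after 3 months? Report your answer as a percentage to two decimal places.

Unemployment rate after three months ≈ 10.02%.

With a fixed labor force, u_{t+1} = u_t + s·(1−u_t) − f·u_t = u_t·(1−s−f) + s.
Here 1−s−f = 0.753 and s = 0.019.
u_1 = 0.131500 × 0.753 + 0.019 = 0.118020.
u_2 = 0.118020 × 0.753 + 0.019 = 0.107869.
u_3 = 0.107869 × 0.753 + 0.019 = 0.100225.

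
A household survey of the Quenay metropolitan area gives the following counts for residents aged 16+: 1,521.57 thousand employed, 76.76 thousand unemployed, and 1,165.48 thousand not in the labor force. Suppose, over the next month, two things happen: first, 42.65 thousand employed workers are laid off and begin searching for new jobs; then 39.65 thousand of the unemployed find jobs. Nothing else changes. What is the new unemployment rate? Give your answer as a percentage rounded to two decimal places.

New unemployment rate ≈ 4.99%.

Initially, labor force = 1,521.57 + 76.76 = 1,598.33 thousand, so u = 76.76/1,598.33 = 4.80%.
After the first change, employed falls and unemployed rises by 42.65; labor force unchanged → E = 1,478.92, U = 119.41, labor force = 1,598.33 thousand.
After the second change, unemployed falls and employed rises by 39.65; labor force unchanged → E = 1,518.57, U = 79.76, labor force = 1,598.33 thousand.
New unemployment rate = 79.76 / 1,598.33 = 4.99%.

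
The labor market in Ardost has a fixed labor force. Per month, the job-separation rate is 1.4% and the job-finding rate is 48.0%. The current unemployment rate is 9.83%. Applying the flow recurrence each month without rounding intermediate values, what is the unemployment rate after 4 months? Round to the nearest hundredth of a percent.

With a fixed labor force, u_{t+1} = u_t + s·(1−u_t) − f·u_t = u_t·(1−s−f) + s.
Here 1−s−f = 0.506 and s = 0.014.
u_1 = 0.098300 × 0.506 + 0.014 = 0.063740.
u_2 = 0.063740 × 0.506 + 0.014 = 0.046252.
u_3 = 0.046252 × 0.506 + 0.014 = 0.037404.
u_4 = 0.037404 × 0.506 + 0.014 = 0.032926.

Unemployment rate after four months ≈ 3.29%.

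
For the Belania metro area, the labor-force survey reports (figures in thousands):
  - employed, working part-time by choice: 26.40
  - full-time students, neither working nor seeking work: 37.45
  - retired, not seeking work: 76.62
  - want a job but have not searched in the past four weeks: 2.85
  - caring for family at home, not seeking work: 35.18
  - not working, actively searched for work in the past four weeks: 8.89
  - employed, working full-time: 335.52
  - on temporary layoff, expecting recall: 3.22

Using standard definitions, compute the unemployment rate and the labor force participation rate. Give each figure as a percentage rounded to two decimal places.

Employed = 26.40 + 335.52 = 361.92 thousand.
Unemployed = 8.89 + 3.22 = 12.11 thousand (jobless and actively searching, or on temporary layoff).
Labor force = 361.92 + 12.11 = 374.03 thousand.
Not in labor force = 37.45 + 76.62 + 2.85 + 35.18 = 152.10 thousand (those not working and not actively searching are outside the labor force — including those who want a job but have given up searching).
Civilian working-age population = 374.03 + 152.10 = 526.13 thousand.
Unemployment rate = 12.11 / 374.03 = 3.24%.
Labor force participation rate = 374.03 / 526.13 = 71.09%.

Unemployment rate ≈ 3.24%; labor force participation rate ≈ 71.09%.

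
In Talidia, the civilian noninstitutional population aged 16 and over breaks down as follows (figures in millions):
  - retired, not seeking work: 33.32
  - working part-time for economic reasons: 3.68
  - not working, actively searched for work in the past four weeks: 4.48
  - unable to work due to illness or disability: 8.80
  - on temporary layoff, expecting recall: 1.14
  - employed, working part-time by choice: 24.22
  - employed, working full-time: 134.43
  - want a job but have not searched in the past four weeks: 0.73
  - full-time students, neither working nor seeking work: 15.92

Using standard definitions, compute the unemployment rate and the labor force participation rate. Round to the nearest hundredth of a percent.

Unemployment rate ≈ 3.35%; labor force participation rate ≈ 74.08%.

Employed = 3.68 + 24.22 + 134.43 = 162.33 million (anyone who worked, including part-time for economic reasons, counts as employed).
Unemployed = 4.48 + 1.14 = 5.62 million (jobless and actively searching, or on temporary layoff).
Labor force = 162.33 + 5.62 = 167.95 million.
Not in labor force = 33.32 + 8.80 + 0.73 + 15.92 = 58.77 million (those not working and not actively searching are outside the labor force — including those who want a job but have given up searching).
Civilian working-age population = 167.95 + 58.77 = 226.72 million.
Unemployment rate = 5.62 / 167.95 = 3.35%.
Labor force participation rate = 167.95 / 226.72 = 74.08%.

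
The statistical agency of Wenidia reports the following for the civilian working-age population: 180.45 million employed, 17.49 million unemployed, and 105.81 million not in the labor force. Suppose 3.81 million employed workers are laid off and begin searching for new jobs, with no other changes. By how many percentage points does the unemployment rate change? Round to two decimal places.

The unemployment rate changes by +1.92 percentage points.

Initially, labor force = 180.45 + 17.49 = 197.94 million, so u = 17.49/197.94 = 8.84%.
After the change, employed falls and unemployed rises by 3.81; labor force unchanged → E = 176.64, U = 21.30, labor force = 197.94 million.
New unemployment rate = 21.30 / 197.94 = 10.76%.
Change = 10.76% − 8.84% = +1.92 percentage points.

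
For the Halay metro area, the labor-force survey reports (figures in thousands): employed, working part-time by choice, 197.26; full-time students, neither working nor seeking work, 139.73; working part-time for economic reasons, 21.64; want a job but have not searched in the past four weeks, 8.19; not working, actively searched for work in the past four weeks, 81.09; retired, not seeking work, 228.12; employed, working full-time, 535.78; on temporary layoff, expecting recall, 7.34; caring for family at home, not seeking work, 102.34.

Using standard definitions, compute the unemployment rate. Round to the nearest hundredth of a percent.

Unemployment rate ≈ 10.49%.

Employed = 197.26 + 21.64 + 535.78 = 754.68 thousand (anyone who worked, including part-time for economic reasons, counts as employed).
Unemployed = 81.09 + 7.34 = 88.43 thousand (jobless and actively searching, or on temporary layoff).
Labor force = 754.68 + 88.43 = 843.11 thousand.
Unemployment rate = 88.43 / 843.11 = 10.49%.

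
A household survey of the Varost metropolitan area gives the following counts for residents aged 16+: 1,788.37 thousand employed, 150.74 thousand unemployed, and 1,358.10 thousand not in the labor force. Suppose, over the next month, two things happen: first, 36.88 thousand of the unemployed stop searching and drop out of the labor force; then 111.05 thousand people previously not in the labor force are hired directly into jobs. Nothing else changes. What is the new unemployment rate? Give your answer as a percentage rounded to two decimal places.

New unemployment rate ≈ 5.66%.

Initially, labor force = 1,788.37 + 150.74 = 1,939.11 thousand, so u = 150.74/1,939.11 = 7.77%.
After the first change, unemployed and labor force both fall by 36.88 → E = 1,788.37, U = 113.86, labor force = 1,902.23 thousand.
After the second change, employed and labor force both rise by 111.05; unemployed unchanged → E = 1,899.42, U = 113.86, labor force = 2,013.28 thousand.
New unemployment rate = 113.86 / 2,013.28 = 5.66%.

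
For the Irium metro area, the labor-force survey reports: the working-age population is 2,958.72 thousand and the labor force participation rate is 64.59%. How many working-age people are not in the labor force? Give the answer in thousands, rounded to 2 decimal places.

Share not in the labor force = 1 − 0.6459 = 0.3541.
Not in labor force = 0.3541 × 2,958.72 ≈ 1,047.68 thousand.

About 1,047.68 thousand are not in the labor force.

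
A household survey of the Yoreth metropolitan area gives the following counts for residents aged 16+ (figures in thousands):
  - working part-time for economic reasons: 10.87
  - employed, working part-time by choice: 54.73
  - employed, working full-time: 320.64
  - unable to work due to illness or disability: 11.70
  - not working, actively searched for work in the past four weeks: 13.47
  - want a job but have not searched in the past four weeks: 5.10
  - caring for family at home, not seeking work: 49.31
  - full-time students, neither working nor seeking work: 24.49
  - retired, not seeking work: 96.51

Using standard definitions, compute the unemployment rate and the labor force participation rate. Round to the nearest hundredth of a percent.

Employed = 10.87 + 54.73 + 320.64 = 386.24 thousand (anyone who worked, including part-time for economic reasons, counts as employed).
Unemployed = 13.47 thousand.
Labor force = 386.24 + 13.47 = 399.71 thousand.
Not in labor force = 11.70 + 5.10 + 49.31 + 24.49 + 96.51 = 187.11 thousand (those not working and not actively searching are outside the labor force — including those who want a job but have given up searching).
Civilian working-age population = 399.71 + 187.11 = 586.82 thousand.
Unemployment rate = 13.47 / 399.71 = 3.37%.
Labor force participation rate = 399.71 / 586.82 = 68.11%.

Unemployment rate ≈ 3.37%; labor force participation rate ≈ 68.11%.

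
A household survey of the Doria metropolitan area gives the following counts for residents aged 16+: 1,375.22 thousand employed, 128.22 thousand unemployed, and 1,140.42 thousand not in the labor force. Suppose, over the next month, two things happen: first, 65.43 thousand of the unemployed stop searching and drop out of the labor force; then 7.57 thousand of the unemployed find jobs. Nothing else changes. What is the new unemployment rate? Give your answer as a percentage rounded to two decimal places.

Initially, labor force = 1,375.22 + 128.22 = 1,503.44 thousand, so u = 128.22/1,503.44 = 8.53%.
After the first change, unemployed and labor force both fall by 65.43 → E = 1,375.22, U = 62.79, labor force = 1,438.01 thousand.
After the second change, unemployed falls and employed rises by 7.57; labor force unchanged → E = 1,382.79, U = 55.22, labor force = 1,438.01 thousand.
New unemployment rate = 55.22 / 1,438.01 = 3.84%.

New unemployment rate ≈ 3.84%.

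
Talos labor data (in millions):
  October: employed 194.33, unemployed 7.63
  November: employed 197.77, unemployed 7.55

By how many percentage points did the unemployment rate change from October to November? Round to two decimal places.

October: labor force = 194.33 + 7.63 = 201.96; u = 7.63/201.96 = 3.78%.
November: labor force = 197.77 + 7.55 = 205.32; u = 7.55/205.32 = 3.68%.
Change = 3.68% − 3.78% = −0.10 pp.

The unemployment rate changed by −0.10 percentage points.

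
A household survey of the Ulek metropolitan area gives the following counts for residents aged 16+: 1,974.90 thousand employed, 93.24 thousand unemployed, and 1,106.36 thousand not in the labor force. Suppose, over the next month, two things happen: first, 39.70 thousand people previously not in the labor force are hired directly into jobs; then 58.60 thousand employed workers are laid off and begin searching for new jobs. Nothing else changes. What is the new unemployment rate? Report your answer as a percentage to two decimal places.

New unemployment rate ≈ 7.20%.

Initially, labor force = 1,974.90 + 93.24 = 2,068.14 thousand, so u = 93.24/2,068.14 = 4.51%.
After the first change, employed and labor force both rise by 39.70; unemployed unchanged → E = 2,014.60, U = 93.24, labor force = 2,107.84 thousand.
After the second change, employed falls and unemployed rises by 58.60; labor force unchanged → E = 1,956.00, U = 151.84, labor force = 2,107.84 thousand.
New unemployment rate = 151.84 / 2,107.84 = 7.20%.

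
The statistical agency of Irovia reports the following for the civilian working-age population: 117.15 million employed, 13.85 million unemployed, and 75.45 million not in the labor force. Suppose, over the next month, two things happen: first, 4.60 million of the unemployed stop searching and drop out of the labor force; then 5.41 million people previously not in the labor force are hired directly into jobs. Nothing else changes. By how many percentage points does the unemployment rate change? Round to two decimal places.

Initially, labor force = 117.15 + 13.85 = 131.00 million, so u = 13.85/131.00 = 10.57%.
After the first change, unemployed and labor force both fall by 4.60 → E = 117.15, U = 9.25, labor force = 126.40 million.
After the second change, employed and labor force both rise by 5.41; unemployed unchanged → E = 122.56, U = 9.25, labor force = 131.81 million.
New unemployment rate = 9.25 / 131.81 = 7.02%.
Change = 7.02% − 10.57% = −3.55 percentage points.

The unemployment rate changes by −3.55 percentage points.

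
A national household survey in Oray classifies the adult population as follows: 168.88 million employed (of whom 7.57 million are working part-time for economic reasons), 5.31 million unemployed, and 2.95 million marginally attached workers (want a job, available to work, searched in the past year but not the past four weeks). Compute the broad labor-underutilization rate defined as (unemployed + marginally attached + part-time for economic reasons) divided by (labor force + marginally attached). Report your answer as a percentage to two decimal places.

Broad underutilization rate ≈ 8.94%.

Labor force = 168.88 + 5.31 = 174.19 million.
Numerator = 5.31 + 2.95 + 7.57 = 15.83 million.
Denominator = 174.19 + 2.95 = 177.14 million.
Broad rate = 15.83 / 177.14 = 8.94%.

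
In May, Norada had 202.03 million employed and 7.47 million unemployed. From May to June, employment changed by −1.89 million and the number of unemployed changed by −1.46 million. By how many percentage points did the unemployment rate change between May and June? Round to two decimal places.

May: labor force = 202.03 + 7.47 = 209.50; u = 7.47/209.50 = 3.57%.
June: labor force = 200.14 + 6.01 = 206.15; u = 6.01/206.15 = 2.92%.
Change = 2.92% − 3.57% = −0.65 pp.

The unemployment rate changed by −0.65 percentage points.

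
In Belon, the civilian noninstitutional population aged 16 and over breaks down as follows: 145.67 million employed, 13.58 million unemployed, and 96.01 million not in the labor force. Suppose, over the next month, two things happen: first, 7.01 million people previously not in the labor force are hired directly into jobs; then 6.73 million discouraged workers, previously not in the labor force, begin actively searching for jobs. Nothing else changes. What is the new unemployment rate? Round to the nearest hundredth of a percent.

New unemployment rate ≈ 11.74%.

Initially, labor force = 145.67 + 13.58 = 159.25 million, so u = 13.58/159.25 = 8.53%.
After the first change, employed and labor force both rise by 7.01; unemployed unchanged → E = 152.68, U = 13.58, labor force = 166.26 million.
After the second change, unemployed and labor force both rise by 6.73 → E = 152.68, U = 20.31, labor force = 172.99 million.
New unemployment rate = 20.31 / 172.99 = 11.74%.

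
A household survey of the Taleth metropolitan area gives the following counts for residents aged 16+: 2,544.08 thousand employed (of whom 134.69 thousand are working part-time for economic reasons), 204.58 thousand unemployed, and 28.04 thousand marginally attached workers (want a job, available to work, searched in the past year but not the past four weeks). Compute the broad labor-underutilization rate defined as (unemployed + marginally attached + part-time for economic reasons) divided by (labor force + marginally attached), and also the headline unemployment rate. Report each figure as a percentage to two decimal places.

Broad underutilization rate ≈ 13.23%; headline unemployment rate ≈ 7.44%.

Labor force = 2,544.08 + 204.58 = 2,748.66 thousand.
Numerator = 204.58 + 28.04 + 134.69 = 367.31 thousand.
Denominator = 2,748.66 + 28.04 = 2,776.70 thousand.
Broad rate = 367.31 / 2,776.70 = 13.23%.
Headline unemployment rate = 204.58 / 2,748.66 = 7.44%.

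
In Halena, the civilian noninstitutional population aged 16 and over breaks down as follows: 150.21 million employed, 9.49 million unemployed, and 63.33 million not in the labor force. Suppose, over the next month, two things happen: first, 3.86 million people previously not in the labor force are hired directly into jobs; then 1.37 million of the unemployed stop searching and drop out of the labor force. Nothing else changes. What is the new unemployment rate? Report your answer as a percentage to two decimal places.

New unemployment rate ≈ 5.01%.

Initially, labor force = 150.21 + 9.49 = 159.70 million, so u = 9.49/159.70 = 5.94%.
After the first change, employed and labor force both rise by 3.86; unemployed unchanged → E = 154.07, U = 9.49, labor force = 163.56 million.
After the second change, unemployed and labor force both fall by 1.37 → E = 154.07, U = 8.12, labor force = 162.19 million.
New unemployment rate = 8.12 / 162.19 = 5.01%.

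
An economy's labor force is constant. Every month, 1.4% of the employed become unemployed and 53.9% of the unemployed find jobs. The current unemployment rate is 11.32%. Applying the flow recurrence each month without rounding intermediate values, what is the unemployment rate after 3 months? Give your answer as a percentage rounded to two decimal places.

With a fixed labor force, u_{t+1} = u_t + s·(1−u_t) − f·u_t = u_t·(1−s−f) + s.
Here 1−s−f = 0.447 and s = 0.014.
u_1 = 0.113200 × 0.447 + 0.014 = 0.064600.
u_2 = 0.064600 × 0.447 + 0.014 = 0.042876.
u_3 = 0.042876 × 0.447 + 0.014 = 0.033166.

Unemployment rate after three months ≈ 3.32%.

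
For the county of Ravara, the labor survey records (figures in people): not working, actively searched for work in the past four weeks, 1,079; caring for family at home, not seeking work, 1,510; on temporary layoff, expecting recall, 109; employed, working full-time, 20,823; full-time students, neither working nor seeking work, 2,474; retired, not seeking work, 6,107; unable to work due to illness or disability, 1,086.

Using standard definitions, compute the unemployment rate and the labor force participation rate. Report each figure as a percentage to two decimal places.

Employed = 20,823.
Unemployed = 1,079 + 109 = 1,188 (jobless and actively searching, or on temporary layoff).
Labor force = 20,823 + 1,188 = 22,011.
Not in labor force = 1,510 + 2,474 + 6,107 + 1,086 = 11,177 (those not working and not actively searching are outside the labor force).
Civilian working-age population = 22,011 + 11,177 = 33,188.
Unemployment rate = 1,188 / 22,011 = 5.40%.
Labor force participation rate = 22,011 / 33,188 = 66.32%.

Unemployment rate ≈ 5.40%; labor force participation rate ≈ 66.32%.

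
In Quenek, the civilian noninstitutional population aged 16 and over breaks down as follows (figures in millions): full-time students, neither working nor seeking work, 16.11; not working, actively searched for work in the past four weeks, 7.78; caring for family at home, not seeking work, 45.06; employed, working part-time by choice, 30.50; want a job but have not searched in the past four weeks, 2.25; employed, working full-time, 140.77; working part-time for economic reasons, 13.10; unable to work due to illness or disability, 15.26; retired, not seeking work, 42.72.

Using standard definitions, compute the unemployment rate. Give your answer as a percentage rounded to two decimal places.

Unemployment rate ≈ 4.05%.

Employed = 30.50 + 140.77 + 13.10 = 184.37 million (anyone who worked, including part-time for economic reasons, counts as employed).
Unemployed = 7.78 million.
Labor force = 184.37 + 7.78 = 192.15 million.
Unemployment rate = 7.78 / 192.15 = 4.05%.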